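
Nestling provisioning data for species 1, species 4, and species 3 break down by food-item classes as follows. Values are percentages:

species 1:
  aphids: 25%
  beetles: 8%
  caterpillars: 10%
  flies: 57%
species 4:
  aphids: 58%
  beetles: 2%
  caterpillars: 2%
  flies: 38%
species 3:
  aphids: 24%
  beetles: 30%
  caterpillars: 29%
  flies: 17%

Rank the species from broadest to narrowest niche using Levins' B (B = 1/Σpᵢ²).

species 3 > species 1 > species 4

Convert percentages to proportions (divide by 100).
Σp_1ᵢ² = 0.25² + 0.08² + 0.10² + 0.57² = 0.0625 + 0.0064 + 0.0100 + 0.3249 = 0.4038
B_1 = 1 / 0.4038 = 2.4765
Σp_4ᵢ² = 0.58² + 0.02² + 0.02² + 0.38² = 0.3364 + 0.0004 + 0.0004 + 0.1444 = 0.4816
B_4 = 1 / 0.4816 = 2.0764
Σp_3ᵢ² = 0.24² + 0.30² + 0.29² + 0.17² = 0.0576 + 0.0900 + 0.0841 + 0.0289 = 0.2606
B_3 = 1 / 0.2606 = 3.8373
Ranking by B (broadest → narrowest): species 3 (3.84) > species 1 (2.48) > species 4 (2.08)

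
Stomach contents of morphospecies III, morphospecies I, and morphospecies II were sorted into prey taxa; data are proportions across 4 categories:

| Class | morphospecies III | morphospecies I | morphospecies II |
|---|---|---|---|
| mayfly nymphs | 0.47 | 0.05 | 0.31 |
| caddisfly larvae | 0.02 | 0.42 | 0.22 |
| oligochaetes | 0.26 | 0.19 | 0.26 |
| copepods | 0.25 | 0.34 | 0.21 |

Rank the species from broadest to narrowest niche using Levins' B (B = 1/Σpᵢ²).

Σp_IIIᵢ² = 0.47² + 0.02² + 0.26² + 0.25² = 0.2209 + 0.0004 + 0.0676 + 0.0625 = 0.3514
B_III = 1 / 0.3514 = 2.8458
Σp_Iᵢ² = 0.05² + 0.42² + 0.19² + 0.34² = 0.0025 + 0.1764 + 0.0361 + 0.1156 = 0.3306
B_I = 1 / 0.3306 = 3.0248
Σp_IIᵢ² = 0.31² + 0.22² + 0.26² + 0.21² = 0.0961 + 0.0484 + 0.0676 + 0.0441 = 0.2562
B_II = 1 / 0.2562 = 3.9032
Ranking by B (broadest → narrowest): morphospecies II (3.90) > morphospecies I (3.02) > morphospecies III (2.85)

morphospecies II > morphospecies I > morphospecies III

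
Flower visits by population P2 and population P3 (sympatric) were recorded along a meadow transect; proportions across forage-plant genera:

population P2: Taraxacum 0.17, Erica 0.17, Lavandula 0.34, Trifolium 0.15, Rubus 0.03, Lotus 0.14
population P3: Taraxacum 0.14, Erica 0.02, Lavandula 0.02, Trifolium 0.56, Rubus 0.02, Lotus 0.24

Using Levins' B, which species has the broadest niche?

Σp_P2ᵢ² = 0.17² + 0.17² + 0.34² + 0.15² + 0.03² + 0.14² = 0.0289 + 0.0289 + 0.1156 + 0.0225 + 0.0009 + 0.0196 = 0.2164
B_P2 = 1 / 0.2164 = 4.6211
Σp_P3ᵢ² = 0.14² + 0.02² + 0.02² + 0.56² + 0.02² + 0.24² = 0.0196 + 0.0004 + 0.0004 + 0.3136 + 0.0004 + 0.0576 = 0.3920
B_P3 = 1 / 0.3920 = 2.5510
Highest B → broadest niche (most generalist): population P2 (B = 4.62).

population P2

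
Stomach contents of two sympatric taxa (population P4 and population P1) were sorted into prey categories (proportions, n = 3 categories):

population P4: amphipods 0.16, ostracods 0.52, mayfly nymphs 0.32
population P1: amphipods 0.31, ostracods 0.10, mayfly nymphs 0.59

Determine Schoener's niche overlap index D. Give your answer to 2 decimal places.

Σ|p₁ᵢ − p₂ᵢ| = 0.15 + 0.42 + 0.27 = 0.84
D = 1 − ½ × 0.84 = 1 − 0.420 = 0.5800

0.58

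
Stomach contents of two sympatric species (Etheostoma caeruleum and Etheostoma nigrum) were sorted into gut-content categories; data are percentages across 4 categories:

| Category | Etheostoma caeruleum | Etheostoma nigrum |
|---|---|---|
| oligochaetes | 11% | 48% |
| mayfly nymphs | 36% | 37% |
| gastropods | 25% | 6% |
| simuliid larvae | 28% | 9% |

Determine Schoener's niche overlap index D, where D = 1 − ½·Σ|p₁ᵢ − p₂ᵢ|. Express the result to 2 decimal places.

Convert percentages to proportions (divide by 100).
Σ|p₁ᵢ − p₂ᵢ| = 0.37 + 0.01 + 0.19 + 0.19 = 0.76
D = 1 − ½ × 0.76 = 1 − 0.380 = 0.6200

0.62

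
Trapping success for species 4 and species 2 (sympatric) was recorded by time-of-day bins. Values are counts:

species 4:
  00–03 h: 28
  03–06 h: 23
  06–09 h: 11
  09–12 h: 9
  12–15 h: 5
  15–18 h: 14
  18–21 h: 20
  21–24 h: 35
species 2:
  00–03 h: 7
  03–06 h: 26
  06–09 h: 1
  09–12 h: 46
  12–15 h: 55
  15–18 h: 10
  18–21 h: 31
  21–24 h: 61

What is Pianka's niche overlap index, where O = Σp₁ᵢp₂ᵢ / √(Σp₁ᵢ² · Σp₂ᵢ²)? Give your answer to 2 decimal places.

0.73

Proportions for species 4 (n=145): 28/145=0.1931, 23/145=0.1586, 11/145=0.0759, 9/145=0.0621, 5/145=0.0345, 14/145=0.0966, 20/145=0.1379, 35/145=0.2414
Proportions for species 2 (n=237): 7/237=0.0295, 26/237=0.1097, 1/237=0.0042, 46/237=0.1941, 55/237=0.2321, 10/237=0.0422, 31/237=0.1308, 61/237=0.2574
Σ p₁ᵢp₂ᵢ = 0.005696 + 0.017398 + 0.000319 + 0.012054 + 0.008007 + 0.004077 + 0.018037 + 0.062136 = 0.127724
Σp_1ᵢ² = 0.1931² + 0.1586² + 0.0759² + 0.0621² + 0.0345² + 0.0966² + 0.1379² + 0.2414² = 0.037288 + 0.025154 + 0.005761 + 0.003856 + 0.001190 + 0.009332 + 0.019016 + 0.058274 = 0.159871
Σp_2ᵢ² = 0.0295² + 0.1097² + 0.0042² + 0.1941² + 0.2321² + 0.0422² + 0.1308² + 0.2574² = 0.000870 + 0.012034 + 0.000018 + 0.037675 + 0.053870 + 0.001781 + 0.017109 + 0.066255 = 0.189612
O = 0.127724 / √(0.159871 × 0.189612) = 0.127724 / 0.1741076 = 0.7336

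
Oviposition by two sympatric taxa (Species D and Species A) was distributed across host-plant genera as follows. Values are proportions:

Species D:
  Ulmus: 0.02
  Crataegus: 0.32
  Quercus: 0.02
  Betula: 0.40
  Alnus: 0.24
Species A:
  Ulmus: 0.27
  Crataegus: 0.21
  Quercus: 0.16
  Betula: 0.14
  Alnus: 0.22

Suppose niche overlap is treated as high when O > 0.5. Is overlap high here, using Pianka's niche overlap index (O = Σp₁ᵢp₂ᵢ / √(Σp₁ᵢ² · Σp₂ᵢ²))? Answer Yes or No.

Yes

Σ p₁ᵢp₂ᵢ = 0.0054 + 0.0672 + 0.0032 + 0.0560 + 0.0528 = 0.1846
Σp_1ᵢ² = 0.02² + 0.32² + 0.02² + 0.40² + 0.24² = 0.0004 + 0.1024 + 0.0004 + 0.1600 + 0.0576 = 0.3208
Σp_2ᵢ² = 0.27² + 0.21² + 0.16² + 0.14² + 0.22² = 0.0729 + 0.0441 + 0.0256 + 0.0196 + 0.0484 = 0.2106
O = 0.1846 / √(0.3208 × 0.2106) = 0.1846 / 0.25992 = 0.7102
O = 0.7102 > 0.5 → Yes.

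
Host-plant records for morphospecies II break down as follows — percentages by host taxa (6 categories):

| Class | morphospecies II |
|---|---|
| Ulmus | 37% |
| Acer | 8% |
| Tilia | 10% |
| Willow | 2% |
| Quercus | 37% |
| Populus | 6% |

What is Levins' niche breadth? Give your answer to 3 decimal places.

Convert percentages to proportions (divide by 100).
Σpᵢ² = 0.37² + 0.08² + 0.10² + 0.02² + 0.37² + 0.06² = 0.1369 + 0.0064 + 0.0100 + 0.0004 + 0.1369 + 0.0036 = 0.2942
B = 1 / 0.2942 = 3.39905

3.399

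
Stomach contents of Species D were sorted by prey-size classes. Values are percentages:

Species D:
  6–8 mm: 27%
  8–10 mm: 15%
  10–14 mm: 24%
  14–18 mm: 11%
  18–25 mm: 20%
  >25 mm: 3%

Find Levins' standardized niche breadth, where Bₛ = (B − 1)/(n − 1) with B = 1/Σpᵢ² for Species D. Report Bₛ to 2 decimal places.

Convert percentages to proportions (divide by 100).
Σpᵢ² = 0.27² + 0.15² + 0.24² + 0.11² + 0.20² + 0.03² = 0.0729 + 0.0225 + 0.0576 + 0.0121 + 0.0400 + 0.0009 = 0.2060
B = 1 / 0.2060 = 4.8544
Bₛ = (B − 1)/(n − 1) = (4.8544 − 1)/(6 − 1) = 3.8544/5 = 0.7709

0.77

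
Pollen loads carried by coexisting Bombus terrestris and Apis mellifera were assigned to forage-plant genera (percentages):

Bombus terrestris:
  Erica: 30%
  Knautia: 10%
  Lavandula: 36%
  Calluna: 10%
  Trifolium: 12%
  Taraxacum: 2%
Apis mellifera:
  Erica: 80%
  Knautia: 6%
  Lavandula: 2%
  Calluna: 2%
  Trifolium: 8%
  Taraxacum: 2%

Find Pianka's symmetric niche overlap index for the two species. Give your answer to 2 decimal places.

Convert percentages to proportions (divide by 100).
Σ p₁ᵢp₂ᵢ = 0.2400 + 0.0060 + 0.0072 + 0.0020 + 0.0096 + 0.0004 = 0.2652
Σp_1ᵢ² = 0.30² + 0.10² + 0.36² + 0.10² + 0.12² + 0.02² = 0.0900 + 0.0100 + 0.1296 + 0.0100 + 0.0144 + 0.0004 = 0.2544
Σp_2ᵢ² = 0.80² + 0.06² + 0.02² + 0.02² + 0.08² + 0.02² = 0.6400 + 0.0036 + 0.0004 + 0.0004 + 0.0064 + 0.0004 = 0.6512
O = 0.2652 / √(0.2544 × 0.6512) = 0.2652 / 0.40702 = 0.6516

0.65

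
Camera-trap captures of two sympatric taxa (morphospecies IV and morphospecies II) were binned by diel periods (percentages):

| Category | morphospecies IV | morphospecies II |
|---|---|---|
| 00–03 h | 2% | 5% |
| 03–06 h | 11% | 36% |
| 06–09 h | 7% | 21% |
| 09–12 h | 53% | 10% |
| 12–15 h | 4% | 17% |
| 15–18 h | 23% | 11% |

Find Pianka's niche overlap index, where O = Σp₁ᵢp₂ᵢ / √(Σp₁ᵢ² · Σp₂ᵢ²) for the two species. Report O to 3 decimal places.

0.496

Convert percentages to proportions (divide by 100).
Σ p₁ᵢp₂ᵢ = 0.0010 + 0.0396 + 0.0147 + 0.0530 + 0.0068 + 0.0253 = 0.1404
Σp_1ᵢ² = 0.02² + 0.11² + 0.07² + 0.53² + 0.04² + 0.23² = 0.0004 + 0.0121 + 0.0049 + 0.2809 + 0.0016 + 0.0529 = 0.3528
Σp_2ᵢ² = 0.05² + 0.36² + 0.21² + 0.10² + 0.17² + 0.11² = 0.0025 + 0.1296 + 0.0441 + 0.0100 + 0.0289 + 0.0121 = 0.2272
O = 0.1404 / √(0.3528 × 0.2272) = 0.1404 / 0.283119 = 0.49590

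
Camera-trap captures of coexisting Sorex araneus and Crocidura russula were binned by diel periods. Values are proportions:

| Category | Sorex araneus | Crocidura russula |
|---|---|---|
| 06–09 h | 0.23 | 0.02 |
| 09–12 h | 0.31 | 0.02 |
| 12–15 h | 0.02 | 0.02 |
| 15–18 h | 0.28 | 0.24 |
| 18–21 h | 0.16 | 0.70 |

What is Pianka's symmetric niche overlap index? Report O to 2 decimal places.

0.51

Σ p₁ᵢp₂ᵢ = 0.0046 + 0.0062 + 0.0004 + 0.0672 + 0.1120 = 0.1904
Σp_1ᵢ² = 0.23² + 0.31² + 0.02² + 0.28² + 0.16² = 0.0529 + 0.0961 + 0.0004 + 0.0784 + 0.0256 = 0.2534
Σp_2ᵢ² = 0.02² + 0.02² + 0.02² + 0.24² + 0.70² = 0.0004 + 0.0004 + 0.0004 + 0.0576 + 0.4900 = 0.5488
O = 0.1904 / √(0.2534 × 0.5488) = 0.1904 / 0.37292 = 0.5106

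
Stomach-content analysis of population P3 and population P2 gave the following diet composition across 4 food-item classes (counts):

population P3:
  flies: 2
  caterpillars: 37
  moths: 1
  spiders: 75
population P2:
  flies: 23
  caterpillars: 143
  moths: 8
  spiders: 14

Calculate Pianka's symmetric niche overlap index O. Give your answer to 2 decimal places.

Proportions for population P3 (n=115): 2/115=0.0174, 37/115=0.3217, 1/115=0.0087, 75/115=0.6522
Proportions for population P2 (n=188): 23/188=0.1223, 143/188=0.7606, 8/188=0.0426, 14/188=0.0745
Σ p₁ᵢp₂ᵢ = 0.002128 + 0.244685 + 0.000371 + 0.048589 = 0.295773
Σp_1ᵢ² = 0.0174² + 0.3217² + 0.0087² + 0.6522² = 0.000303 + 0.103491 + 0.000076 + 0.425365 = 0.529235
Σp_2ᵢ² = 0.1223² + 0.7606² + 0.0426² + 0.0745² = 0.014957 + 0.578512 + 0.001815 + 0.005550 = 0.600834
O = 0.295773 / √(0.529235 × 0.600834) = 0.295773 / 0.5638993 = 0.5245

0.52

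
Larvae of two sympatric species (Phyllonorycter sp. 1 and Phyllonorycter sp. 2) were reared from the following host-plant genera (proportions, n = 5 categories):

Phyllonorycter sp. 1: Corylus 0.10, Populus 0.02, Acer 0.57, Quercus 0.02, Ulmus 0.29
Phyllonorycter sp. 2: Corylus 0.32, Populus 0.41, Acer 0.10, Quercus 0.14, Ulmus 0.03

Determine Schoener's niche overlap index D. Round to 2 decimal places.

0.27

Σ|p₁ᵢ − p₂ᵢ| = 0.22 + 0.39 + 0.47 + 0.12 + 0.26 = 1.46
D = 1 − ½ × 1.46 = 1 − 0.730 = 0.2700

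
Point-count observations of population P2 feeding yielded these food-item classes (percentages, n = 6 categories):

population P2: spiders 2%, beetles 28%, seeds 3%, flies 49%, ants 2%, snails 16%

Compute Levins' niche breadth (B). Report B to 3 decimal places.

Convert percentages to proportions (divide by 100).
Σpᵢ² = 0.02² + 0.28² + 0.03² + 0.49² + 0.02² + 0.16² = 0.0004 + 0.0784 + 0.0009 + 0.2401 + 0.0004 + 0.0256 = 0.3458
B = 1 / 0.3458 = 2.89184

2.892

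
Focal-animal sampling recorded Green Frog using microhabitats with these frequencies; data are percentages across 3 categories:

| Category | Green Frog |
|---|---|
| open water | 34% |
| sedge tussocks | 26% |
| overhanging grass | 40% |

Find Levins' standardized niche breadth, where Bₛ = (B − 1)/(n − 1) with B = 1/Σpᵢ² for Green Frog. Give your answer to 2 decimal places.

Convert percentages to proportions (divide by 100).
Σpᵢ² = 0.34² + 0.26² + 0.40² = 0.1156 + 0.0676 + 0.1600 = 0.3432
B = 1 / 0.3432 = 2.9138
Bₛ = (B − 1)/(n − 1) = (2.9138 − 1)/(3 − 1) = 1.9138/2 = 0.9569

0.96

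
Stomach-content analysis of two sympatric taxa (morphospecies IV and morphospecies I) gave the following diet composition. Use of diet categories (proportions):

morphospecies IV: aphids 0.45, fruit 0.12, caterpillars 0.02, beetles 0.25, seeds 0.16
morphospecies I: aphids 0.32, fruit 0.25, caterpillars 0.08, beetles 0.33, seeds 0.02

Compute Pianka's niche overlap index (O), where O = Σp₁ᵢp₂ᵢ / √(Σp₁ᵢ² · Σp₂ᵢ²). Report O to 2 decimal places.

0.89

Σ p₁ᵢp₂ᵢ = 0.1440 + 0.0300 + 0.0016 + 0.0825 + 0.0032 = 0.2613
Σp_1ᵢ² = 0.45² + 0.12² + 0.02² + 0.25² + 0.16² = 0.2025 + 0.0144 + 0.0004 + 0.0625 + 0.0256 = 0.3054
Σp_2ᵢ² = 0.32² + 0.25² + 0.08² + 0.33² + 0.02² = 0.1024 + 0.0625 + 0.0064 + 0.1089 + 0.0004 = 0.2806
O = 0.2613 / √(0.3054 × 0.2806) = 0.2613 / 0.29274 = 0.8926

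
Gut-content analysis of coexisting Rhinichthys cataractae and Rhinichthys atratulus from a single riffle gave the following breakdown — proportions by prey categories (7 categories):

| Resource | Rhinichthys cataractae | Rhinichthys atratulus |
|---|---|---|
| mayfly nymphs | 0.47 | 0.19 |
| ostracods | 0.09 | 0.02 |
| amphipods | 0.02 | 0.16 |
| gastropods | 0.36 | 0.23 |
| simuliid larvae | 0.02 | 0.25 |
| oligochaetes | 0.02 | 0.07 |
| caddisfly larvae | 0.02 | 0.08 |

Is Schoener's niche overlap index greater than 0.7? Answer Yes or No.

Σ|p₁ᵢ − p₂ᵢ| = 0.28 + 0.07 + 0.14 + 0.13 + 0.23 + 0.05 + 0.06 = 0.96
D = 1 − ½ × 0.96 = 1 − 0.480 = 0.5200
D = 0.5200 < 0.7 → No.

No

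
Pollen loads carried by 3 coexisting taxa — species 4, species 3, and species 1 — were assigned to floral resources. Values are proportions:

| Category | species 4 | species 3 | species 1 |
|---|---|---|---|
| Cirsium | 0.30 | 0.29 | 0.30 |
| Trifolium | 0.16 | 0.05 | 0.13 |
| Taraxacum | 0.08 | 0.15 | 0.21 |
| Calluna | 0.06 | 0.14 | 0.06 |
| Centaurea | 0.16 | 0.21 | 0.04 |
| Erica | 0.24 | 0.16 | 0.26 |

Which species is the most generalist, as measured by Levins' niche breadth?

species 3

Σp_4ᵢ² = 0.30² + 0.16² + 0.08² + 0.06² + 0.16² + 0.24² = 0.0900 + 0.0256 + 0.0064 + 0.0036 + 0.0256 + 0.0576 = 0.2088
B_4 = 1 / 0.2088 = 4.7893
Σp_3ᵢ² = 0.29² + 0.05² + 0.15² + 0.14² + 0.21² + 0.16² = 0.0841 + 0.0025 + 0.0225 + 0.0196 + 0.0441 + 0.0256 = 0.1984
B_3 = 1 / 0.1984 = 5.0403
Σp_1ᵢ² = 0.30² + 0.13² + 0.21² + 0.06² + 0.04² + 0.26² = 0.0900 + 0.0169 + 0.0441 + 0.0036 + 0.0016 + 0.0676 = 0.2238
B_1 = 1 / 0.2238 = 4.4683
Highest B → broadest niche (most generalist): species 3 (B = 5.04).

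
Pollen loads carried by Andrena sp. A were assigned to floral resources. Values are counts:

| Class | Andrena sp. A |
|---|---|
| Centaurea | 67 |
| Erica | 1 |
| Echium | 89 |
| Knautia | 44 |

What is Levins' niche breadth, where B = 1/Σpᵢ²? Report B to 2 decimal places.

Proportions for Andrena sp. A (n=201): 67/201=0.3333, 1/201=0.0050, 89/201=0.4428, 44/201=0.2189
Σpᵢ² = 0.3333² + 0.0050² + 0.4428² + 0.2189² = 0.111089 + 0.000025 + 0.196072 + 0.047917 = 0.355103
B = 1 / 0.355103 = 2.8161

2.82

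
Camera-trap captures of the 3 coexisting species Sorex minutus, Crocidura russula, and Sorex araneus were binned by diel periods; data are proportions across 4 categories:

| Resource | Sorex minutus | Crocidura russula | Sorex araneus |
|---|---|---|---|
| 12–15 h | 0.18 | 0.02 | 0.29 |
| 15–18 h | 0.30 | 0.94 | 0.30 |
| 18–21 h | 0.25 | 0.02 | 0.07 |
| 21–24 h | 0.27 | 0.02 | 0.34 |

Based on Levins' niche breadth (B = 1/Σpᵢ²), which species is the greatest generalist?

Sorex minutus

Σp_minuᵢ² = 0.18² + 0.30² + 0.25² + 0.27² = 0.0324 + 0.0900 + 0.0625 + 0.0729 = 0.2578
B_minu = 1 / 0.2578 = 3.8790
Σp_russᵢ² = 0.02² + 0.94² + 0.02² + 0.02² = 0.0004 + 0.8836 + 0.0004 + 0.0004 = 0.8848
B_russ = 1 / 0.8848 = 1.1302
Σp_aranᵢ² = 0.29² + 0.30² + 0.07² + 0.34² = 0.0841 + 0.0900 + 0.0049 + 0.1156 = 0.2946
B_aran = 1 / 0.2946 = 3.3944
Highest B → broadest niche (most generalist): Sorex minutus (B = 3.88).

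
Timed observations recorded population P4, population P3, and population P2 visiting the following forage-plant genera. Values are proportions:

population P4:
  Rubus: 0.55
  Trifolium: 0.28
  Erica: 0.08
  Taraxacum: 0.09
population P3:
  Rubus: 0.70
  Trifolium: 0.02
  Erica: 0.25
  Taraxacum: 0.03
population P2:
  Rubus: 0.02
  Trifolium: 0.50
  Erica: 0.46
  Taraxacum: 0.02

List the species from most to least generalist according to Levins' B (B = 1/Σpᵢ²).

population P4 > population P2 > population P3

Σp_P4ᵢ² = 0.55² + 0.28² + 0.08² + 0.09² = 0.3025 + 0.0784 + 0.0064 + 0.0081 = 0.3954
B_P4 = 1 / 0.3954 = 2.5291
Σp_P3ᵢ² = 0.70² + 0.02² + 0.25² + 0.03² = 0.4900 + 0.0004 + 0.0625 + 0.0009 = 0.5538
B_P3 = 1 / 0.5538 = 1.8057
Σp_P2ᵢ² = 0.02² + 0.50² + 0.46² + 0.02² = 0.0004 + 0.2500 + 0.2116 + 0.0004 = 0.4624
B_P2 = 1 / 0.4624 = 2.1626
Ranking by B (broadest → narrowest): population P4 (2.53) > population P2 (2.16) > population P3 (1.81)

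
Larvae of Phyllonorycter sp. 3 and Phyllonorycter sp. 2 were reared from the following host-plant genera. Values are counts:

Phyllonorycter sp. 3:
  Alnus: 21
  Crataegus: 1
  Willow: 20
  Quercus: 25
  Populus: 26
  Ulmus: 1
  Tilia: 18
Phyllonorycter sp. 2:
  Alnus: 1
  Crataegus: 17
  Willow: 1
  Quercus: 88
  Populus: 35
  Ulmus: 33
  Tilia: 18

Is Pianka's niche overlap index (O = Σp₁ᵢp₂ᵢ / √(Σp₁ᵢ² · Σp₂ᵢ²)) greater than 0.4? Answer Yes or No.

Proportions for Phyllonorycter sp. 3 (n=112): 21/112=0.1875, 1/112=0.0089, 20/112=0.1786, 25/112=0.2232, 26/112=0.2321, 1/112=0.0089, 18/112=0.1607
Proportions for Phyllonorycter sp. 2 (n=193): 1/193=0.0052, 17/193=0.0881, 1/193=0.0052, 88/193=0.4560, 35/193=0.1813, 33/193=0.1710, 18/193=0.0933
Σ p₁ᵢp₂ᵢ = 0.000975 + 0.000784 + 0.000929 + 0.101779 + 0.042080 + 0.001522 + 0.014993 = 0.163062
Σp_1ᵢ² = 0.1875² + 0.0089² + 0.1786² + 0.2232² + 0.2321² + 0.0089² + 0.1607² = 0.035156 + 0.000079 + 0.031898 + 0.049818 + 0.053870 + 0.000079 + 0.025824 = 0.196724
Σp_2ᵢ² = 0.0052² + 0.0881² + 0.0052² + 0.4560² + 0.1813² + 0.1710² + 0.0933² = 0.000027 + 0.007762 + 0.000027 + 0.207936 + 0.032870 + 0.029241 + 0.008705 = 0.286568
O = 0.163062 / √(0.196724 × 0.286568) = 0.163062 / 0.2374338 = 0.6868
O = 0.6868 > 0.4 → Yes.

Yes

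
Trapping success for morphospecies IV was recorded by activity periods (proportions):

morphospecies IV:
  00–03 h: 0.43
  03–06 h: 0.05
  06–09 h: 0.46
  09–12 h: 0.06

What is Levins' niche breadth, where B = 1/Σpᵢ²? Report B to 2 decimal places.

Σpᵢ² = 0.43² + 0.05² + 0.46² + 0.06² = 0.1849 + 0.0025 + 0.2116 + 0.0036 = 0.4026
B = 1 / 0.4026 = 2.4839

2.48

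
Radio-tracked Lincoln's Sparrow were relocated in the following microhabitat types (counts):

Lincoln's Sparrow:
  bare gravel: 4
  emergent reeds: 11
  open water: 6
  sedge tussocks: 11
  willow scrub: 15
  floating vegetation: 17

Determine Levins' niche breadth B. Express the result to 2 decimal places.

Proportions for Lincoln's Sparrow (n=64): 4/64=0.0625, 11/64=0.1719, 6/64=0.0938, 11/64=0.1719, 15/64=0.2344, 17/64=0.2656
Σpᵢ² = 0.0625² + 0.1719² + 0.0938² + 0.1719² + 0.2344² + 0.2656² = 0.003906 + 0.029550 + 0.008798 + 0.029550 + 0.054943 + 0.070543 = 0.197290
B = 1 / 0.197290 = 5.0687

5.07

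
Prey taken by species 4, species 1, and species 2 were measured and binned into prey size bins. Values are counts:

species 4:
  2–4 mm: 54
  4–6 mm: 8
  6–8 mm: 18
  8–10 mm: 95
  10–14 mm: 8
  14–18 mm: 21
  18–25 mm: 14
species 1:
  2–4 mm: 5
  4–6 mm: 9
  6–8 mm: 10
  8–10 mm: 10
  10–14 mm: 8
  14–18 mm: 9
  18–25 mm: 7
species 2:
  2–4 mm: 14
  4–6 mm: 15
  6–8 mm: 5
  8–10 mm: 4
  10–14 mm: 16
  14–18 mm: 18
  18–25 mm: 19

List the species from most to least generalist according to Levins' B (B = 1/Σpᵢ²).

Proportions for species 4 (n=218): 54/218=0.2477, 8/218=0.0367, 18/218=0.0826, 95/218=0.4358, 8/218=0.0367, 21/218=0.0963, 14/218=0.0642
Proportions for species 1 (n=58): 5/58=0.0862, 9/58=0.1552, 10/58=0.1724, 10/58=0.1724, 8/58=0.1379, 9/58=0.1552, 7/58=0.1207
Proportions for species 2 (n=91): 14/91=0.1538, 15/91=0.1648, 5/91=0.0549, 4/91=0.0440, 16/91=0.1758, 18/91=0.1978, 19/91=0.2088
Σp_4ᵢ² = 0.2477² + 0.0367² + 0.0826² + 0.4358² + 0.0367² + 0.0963² + 0.0642² = 0.061355 + 0.001347 + 0.006823 + 0.189922 + 0.001347 + 0.009274 + 0.004122 = 0.274190
B_4 = 1 / 0.274190 = 3.6471
Σp_1ᵢ² = 0.0862² + 0.1552² + 0.1724² + 0.1724² + 0.1379² + 0.1552² + 0.1207² = 0.007430 + 0.024087 + 0.029722 + 0.029722 + 0.019016 + 0.024087 + 0.014568 = 0.148632
B_1 = 1 / 0.148632 = 6.7280
Σp_2ᵢ² = 0.1538² + 0.1648² + 0.0549² + 0.0440² + 0.1758² + 0.1978² + 0.2088² = 0.023654 + 0.027159 + 0.003014 + 0.001936 + 0.030906 + 0.039125 + 0.043597 = 0.169391
B_2 = 1 / 0.169391 = 5.9035
Ranking by B (broadest → narrowest): species 1 (6.73) > species 2 (5.90) > species 4 (3.65)

species 1 > species 2 > species 4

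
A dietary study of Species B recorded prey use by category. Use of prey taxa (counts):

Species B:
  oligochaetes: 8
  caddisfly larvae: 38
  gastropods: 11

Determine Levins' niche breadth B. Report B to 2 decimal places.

Proportions for Species B (n=57): 8/57=0.1404, 38/57=0.6667, 11/57=0.1930
Σpᵢ² = 0.1404² + 0.6667² + 0.1930² = 0.019712 + 0.444489 + 0.037249 = 0.501450
B = 1 / 0.501450 = 1.9942

1.99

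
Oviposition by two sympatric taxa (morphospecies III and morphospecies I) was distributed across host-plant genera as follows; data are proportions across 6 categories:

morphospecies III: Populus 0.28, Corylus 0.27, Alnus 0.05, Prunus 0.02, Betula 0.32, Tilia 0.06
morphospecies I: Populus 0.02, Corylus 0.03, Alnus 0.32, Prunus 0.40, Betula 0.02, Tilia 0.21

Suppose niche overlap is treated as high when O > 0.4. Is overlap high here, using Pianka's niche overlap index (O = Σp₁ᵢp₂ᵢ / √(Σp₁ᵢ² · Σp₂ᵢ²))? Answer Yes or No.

No

Σ p₁ᵢp₂ᵢ = 0.0056 + 0.0081 + 0.0160 + 0.0080 + 0.0064 + 0.0126 = 0.0567
Σp_1ᵢ² = 0.28² + 0.27² + 0.05² + 0.02² + 0.32² + 0.06² = 0.0784 + 0.0729 + 0.0025 + 0.0004 + 0.1024 + 0.0036 = 0.2602
Σp_2ᵢ² = 0.02² + 0.03² + 0.32² + 0.40² + 0.02² + 0.21² = 0.0004 + 0.0009 + 0.1024 + 0.1600 + 0.0004 + 0.0441 = 0.3082
O = 0.0567 / √(0.2602 × 0.3082) = 0.0567 / 0.28318 = 0.2002
O = 0.2002 < 0.4 → No.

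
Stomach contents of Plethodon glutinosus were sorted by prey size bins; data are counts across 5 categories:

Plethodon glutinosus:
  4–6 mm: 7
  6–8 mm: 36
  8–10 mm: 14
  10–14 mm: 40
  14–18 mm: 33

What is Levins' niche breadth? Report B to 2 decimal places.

4.00

Proportions for Plethodon glutinosus (n=130): 7/130=0.0538, 36/130=0.2769, 14/130=0.1077, 40/130=0.3077, 33/130=0.2538
Σpᵢ² = 0.0538² + 0.2769² + 0.1077² + 0.3077² + 0.2538² = 0.002894 + 0.076674 + 0.011599 + 0.094679 + 0.064414 = 0.250260
B = 1 / 0.250260 = 3.9958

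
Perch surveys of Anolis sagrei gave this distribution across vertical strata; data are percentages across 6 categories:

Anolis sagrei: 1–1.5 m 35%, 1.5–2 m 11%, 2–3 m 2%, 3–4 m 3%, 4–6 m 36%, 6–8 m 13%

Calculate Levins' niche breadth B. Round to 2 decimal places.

3.54

Convert percentages to proportions (divide by 100).
Σpᵢ² = 0.35² + 0.11² + 0.02² + 0.03² + 0.36² + 0.13² = 0.1225 + 0.0121 + 0.0004 + 0.0009 + 0.1296 + 0.0169 = 0.2824
B = 1 / 0.2824 = 3.5411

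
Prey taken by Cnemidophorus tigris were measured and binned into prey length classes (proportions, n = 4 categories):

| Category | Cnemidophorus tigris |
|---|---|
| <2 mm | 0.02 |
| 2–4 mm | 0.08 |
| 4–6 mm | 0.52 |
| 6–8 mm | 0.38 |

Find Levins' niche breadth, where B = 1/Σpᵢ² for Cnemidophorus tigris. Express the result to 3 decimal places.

Σpᵢ² = 0.02² + 0.08² + 0.52² + 0.38² = 0.0004 + 0.0064 + 0.2704 + 0.1444 = 0.4216
B = 1 / 0.4216 = 2.37192

2.372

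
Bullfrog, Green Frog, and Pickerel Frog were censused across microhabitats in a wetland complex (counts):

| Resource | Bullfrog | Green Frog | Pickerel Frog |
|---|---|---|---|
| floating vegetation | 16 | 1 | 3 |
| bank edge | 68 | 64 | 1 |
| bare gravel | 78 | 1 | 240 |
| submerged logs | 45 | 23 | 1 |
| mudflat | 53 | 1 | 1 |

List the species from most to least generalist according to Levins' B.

Bullfrog > Green Frog > Pickerel Frog

Proportions for Bullfrog (n=260): 16/260=0.0615, 68/260=0.2615, 78/260=0.3000, 45/260=0.1731, 53/260=0.2038
Proportions for Green Frog (n=90): 1/90=0.0111, 64/90=0.7111, 1/90=0.0111, 23/90=0.2556, 1/90=0.0111
Proportions for Pickerel Frog (n=246): 3/246=0.0122, 1/246=0.0041, 240/246=0.9756, 1/246=0.0041, 1/246=0.0041
Σp_Bullᵢ² = 0.0615² + 0.2615² + 0.3000² + 0.1731² + 0.2038² = 0.003782 + 0.068382 + 0.090000 + 0.029964 + 0.041534 = 0.233662
B_Bull = 1 / 0.233662 = 4.2797
Σp_Greeᵢ² = 0.0111² + 0.7111² + 0.0111² + 0.2556² + 0.0111² = 0.000123 + 0.505663 + 0.000123 + 0.065331 + 0.000123 = 0.571363
B_Gree = 1 / 0.571363 = 1.7502
Σp_Pickᵢ² = 0.0122² + 0.0041² + 0.9756² + 0.0041² + 0.0041² = 0.000149 + 0.000017 + 0.951795 + 0.000017 + 0.000017 = 0.951995
B_Pick = 1 / 0.951995 = 1.0504
Ranking by B (broadest → narrowest): Bullfrog (4.28) > Green Frog (1.75) > Pickerel Frog (1.05)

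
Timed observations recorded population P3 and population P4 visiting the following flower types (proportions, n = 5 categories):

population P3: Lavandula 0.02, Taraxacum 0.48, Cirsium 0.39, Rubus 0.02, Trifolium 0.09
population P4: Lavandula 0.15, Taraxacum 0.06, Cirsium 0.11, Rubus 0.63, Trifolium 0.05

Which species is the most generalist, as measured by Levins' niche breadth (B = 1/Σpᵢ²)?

population P3

Σp_P3ᵢ² = 0.02² + 0.48² + 0.39² + 0.02² + 0.09² = 0.0004 + 0.2304 + 0.1521 + 0.0004 + 0.0081 = 0.3914
B_P3 = 1 / 0.3914 = 2.5549
Σp_P4ᵢ² = 0.15² + 0.06² + 0.11² + 0.63² + 0.05² = 0.0225 + 0.0036 + 0.0121 + 0.3969 + 0.0025 = 0.4376
B_P4 = 1 / 0.4376 = 2.2852
Highest B → broadest niche (most generalist): population P3 (B = 2.55).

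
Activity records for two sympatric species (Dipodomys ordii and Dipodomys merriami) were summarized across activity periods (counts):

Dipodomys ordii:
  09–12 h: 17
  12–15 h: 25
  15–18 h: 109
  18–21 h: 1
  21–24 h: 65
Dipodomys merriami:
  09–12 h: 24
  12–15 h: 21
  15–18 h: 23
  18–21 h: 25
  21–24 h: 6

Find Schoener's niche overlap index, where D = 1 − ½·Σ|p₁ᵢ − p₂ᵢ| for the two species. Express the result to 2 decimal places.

Proportions for Dipodomys ordii (n=217): 17/217=0.0783, 25/217=0.1152, 109/217=0.5023, 1/217=0.0046, 65/217=0.2995
Proportions for Dipodomys merriami (n=99): 24/99=0.2424, 21/99=0.2121, 23/99=0.2323, 25/99=0.2525, 6/99=0.0606
Σ|p₁ᵢ − p₂ᵢ| = 0.1641 + 0.0969 + 0.2700 + 0.2479 + 0.2389 = 1.0178
D = 1 − ½ × 1.0178 = 1 − 0.50890 = 0.49110

0.49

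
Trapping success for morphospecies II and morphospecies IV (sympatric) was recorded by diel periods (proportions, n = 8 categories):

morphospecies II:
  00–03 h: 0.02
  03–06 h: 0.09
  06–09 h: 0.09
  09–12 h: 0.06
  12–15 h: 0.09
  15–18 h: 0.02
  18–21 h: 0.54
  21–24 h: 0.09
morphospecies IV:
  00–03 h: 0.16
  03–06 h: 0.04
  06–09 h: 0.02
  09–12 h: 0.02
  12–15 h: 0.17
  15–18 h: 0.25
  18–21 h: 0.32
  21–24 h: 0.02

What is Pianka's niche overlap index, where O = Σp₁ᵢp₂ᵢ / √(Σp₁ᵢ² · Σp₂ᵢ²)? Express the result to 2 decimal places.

Σ p₁ᵢp₂ᵢ = 0.0032 + 0.0036 + 0.0018 + 0.0012 + 0.0153 + 0.0050 + 0.1728 + 0.0018 = 0.2047
Σp_1ᵢ² = 0.02² + 0.09² + 0.09² + 0.06² + 0.09² + 0.02² + 0.54² + 0.09² = 0.0004 + 0.0081 + 0.0081 + 0.0036 + 0.0081 + 0.0004 + 0.2916 + 0.0081 = 0.3284
Σp_2ᵢ² = 0.16² + 0.04² + 0.02² + 0.02² + 0.17² + 0.25² + 0.32² + 0.02² = 0.0256 + 0.0016 + 0.0004 + 0.0004 + 0.0289 + 0.0625 + 0.1024 + 0.0004 = 0.2222
O = 0.2047 / √(0.3284 × 0.2222) = 0.2047 / 0.27013 = 0.7578

0.76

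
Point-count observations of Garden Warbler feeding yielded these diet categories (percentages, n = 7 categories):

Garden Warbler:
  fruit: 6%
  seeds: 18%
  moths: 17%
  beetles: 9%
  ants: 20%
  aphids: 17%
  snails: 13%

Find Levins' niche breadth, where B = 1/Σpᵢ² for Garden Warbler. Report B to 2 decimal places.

6.30

Convert percentages to proportions (divide by 100).
Σpᵢ² = 0.06² + 0.18² + 0.17² + 0.09² + 0.20² + 0.17² + 0.13² = 0.0036 + 0.0324 + 0.0289 + 0.0081 + 0.0400 + 0.0289 + 0.0169 = 0.1588
B = 1 / 0.1588 = 6.2972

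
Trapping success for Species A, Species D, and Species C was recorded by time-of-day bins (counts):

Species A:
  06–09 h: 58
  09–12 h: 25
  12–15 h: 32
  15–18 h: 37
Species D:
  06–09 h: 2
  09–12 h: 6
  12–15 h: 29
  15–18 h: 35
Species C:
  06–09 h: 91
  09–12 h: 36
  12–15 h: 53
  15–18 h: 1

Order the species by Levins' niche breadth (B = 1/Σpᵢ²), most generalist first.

Proportions for Species A (n=152): 58/152=0.3816, 25/152=0.1645, 32/152=0.2105, 37/152=0.2434
Proportions for Species D (n=72): 2/72=0.0278, 6/72=0.0833, 29/72=0.4028, 35/72=0.4861
Proportions for Species C (n=181): 91/181=0.5028, 36/181=0.1989, 53/181=0.2928, 1/181=0.0055
Σp_Aᵢ² = 0.3816² + 0.1645² + 0.2105² + 0.2434² = 0.145619 + 0.027060 + 0.044310 + 0.059244 = 0.276233
B_A = 1 / 0.276233 = 3.6201
Σp_Dᵢ² = 0.0278² + 0.0833² + 0.4028² + 0.4861² = 0.000773 + 0.006939 + 0.162248 + 0.236293 = 0.406253
B_D = 1 / 0.406253 = 2.4615
Σp_Cᵢ² = 0.5028² + 0.1989² + 0.2928² + 0.0055² = 0.252808 + 0.039561 + 0.085732 + 0.000030 = 0.378131
B_C = 1 / 0.378131 = 2.6446
Ranking by B (broadest → narrowest): Species A (3.62) > Species C (2.64) > Species D (2.46)

Species A > Species C > Species D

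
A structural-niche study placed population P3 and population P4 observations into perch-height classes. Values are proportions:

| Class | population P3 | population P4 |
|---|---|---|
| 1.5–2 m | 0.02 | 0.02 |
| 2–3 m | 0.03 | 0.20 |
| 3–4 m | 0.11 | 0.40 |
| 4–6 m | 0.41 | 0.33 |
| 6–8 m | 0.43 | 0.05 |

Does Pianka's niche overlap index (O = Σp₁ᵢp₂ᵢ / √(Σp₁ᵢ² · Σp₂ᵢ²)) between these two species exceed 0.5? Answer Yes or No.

Σ p₁ᵢp₂ᵢ = 0.0004 + 0.0060 + 0.0440 + 0.1353 + 0.0215 = 0.2072
Σp_1ᵢ² = 0.02² + 0.03² + 0.11² + 0.41² + 0.43² = 0.0004 + 0.0009 + 0.0121 + 0.1681 + 0.1849 = 0.3664
Σp_2ᵢ² = 0.02² + 0.20² + 0.40² + 0.33² + 0.05² = 0.0004 + 0.0400 + 0.1600 + 0.1089 + 0.0025 = 0.3118
O = 0.2072 / √(0.3664 × 0.3118) = 0.2072 / 0.33800 = 0.6130
O = 0.6130 > 0.5 → Yes.

Yes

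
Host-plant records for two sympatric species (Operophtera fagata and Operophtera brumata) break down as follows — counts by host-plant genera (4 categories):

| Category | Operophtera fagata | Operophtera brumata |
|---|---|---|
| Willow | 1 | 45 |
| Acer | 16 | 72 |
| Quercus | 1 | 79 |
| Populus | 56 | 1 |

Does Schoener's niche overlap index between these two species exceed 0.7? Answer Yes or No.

Proportions for Operophtera fagata (n=74): 1/74=0.0135, 16/74=0.2162, 1/74=0.0135, 56/74=0.7568
Proportions for Operophtera brumata (n=197): 45/197=0.2284, 72/197=0.3655, 79/197=0.4010, 1/197=0.0051
Σ|p₁ᵢ − p₂ᵢ| = 0.2149 + 0.1493 + 0.3875 + 0.7517 = 1.5034
D = 1 − ½ × 1.5034 = 1 − 0.75170 = 0.24830
D = 0.24830 < 0.7 → No.

No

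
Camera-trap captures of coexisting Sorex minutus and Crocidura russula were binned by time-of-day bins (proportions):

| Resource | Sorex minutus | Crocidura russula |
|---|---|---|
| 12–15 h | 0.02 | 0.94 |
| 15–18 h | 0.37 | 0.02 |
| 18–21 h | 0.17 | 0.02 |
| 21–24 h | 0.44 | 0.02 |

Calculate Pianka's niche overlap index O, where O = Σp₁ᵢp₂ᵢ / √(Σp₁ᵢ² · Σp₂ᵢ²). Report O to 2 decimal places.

Σ p₁ᵢp₂ᵢ = 0.0188 + 0.0074 + 0.0034 + 0.0088 = 0.0384
Σp_1ᵢ² = 0.02² + 0.37² + 0.17² + 0.44² = 0.0004 + 0.1369 + 0.0289 + 0.1936 = 0.3598
Σp_2ᵢ² = 0.94² + 0.02² + 0.02² + 0.02² = 0.8836 + 0.0004 + 0.0004 + 0.0004 = 0.8848
O = 0.0384 / √(0.3598 × 0.8848) = 0.0384 / 0.56423 = 0.0681

0.07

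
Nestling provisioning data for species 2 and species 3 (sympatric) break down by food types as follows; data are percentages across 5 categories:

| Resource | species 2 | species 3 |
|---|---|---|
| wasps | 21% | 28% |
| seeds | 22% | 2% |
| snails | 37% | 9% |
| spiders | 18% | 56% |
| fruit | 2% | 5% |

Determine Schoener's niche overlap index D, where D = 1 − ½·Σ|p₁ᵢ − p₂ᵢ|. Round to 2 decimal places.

Convert percentages to proportions (divide by 100).
Σ|p₁ᵢ − p₂ᵢ| = 0.07 + 0.20 + 0.28 + 0.38 + 0.03 = 0.96
D = 1 − ½ × 0.96 = 1 − 0.480 = 0.5200

0.52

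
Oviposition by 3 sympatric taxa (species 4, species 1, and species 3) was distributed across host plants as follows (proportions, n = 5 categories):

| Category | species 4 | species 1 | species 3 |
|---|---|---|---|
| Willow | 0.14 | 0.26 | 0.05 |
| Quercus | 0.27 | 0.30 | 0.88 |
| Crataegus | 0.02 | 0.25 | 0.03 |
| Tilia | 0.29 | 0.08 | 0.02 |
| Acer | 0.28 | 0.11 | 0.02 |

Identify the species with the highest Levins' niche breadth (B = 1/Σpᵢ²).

Σp_4ᵢ² = 0.14² + 0.27² + 0.02² + 0.29² + 0.28² = 0.0196 + 0.0729 + 0.0004 + 0.0841 + 0.0784 = 0.2554
B_4 = 1 / 0.2554 = 3.9154
Σp_1ᵢ² = 0.26² + 0.30² + 0.25² + 0.08² + 0.11² = 0.0676 + 0.0900 + 0.0625 + 0.0064 + 0.0121 = 0.2386
B_1 = 1 / 0.2386 = 4.1911
Σp_3ᵢ² = 0.05² + 0.88² + 0.03² + 0.02² + 0.02² = 0.0025 + 0.7744 + 0.0009 + 0.0004 + 0.0004 = 0.7786
B_3 = 1 / 0.7786 = 1.2844
Highest B → broadest niche (most generalist): species 1 (B = 4.19).

species 1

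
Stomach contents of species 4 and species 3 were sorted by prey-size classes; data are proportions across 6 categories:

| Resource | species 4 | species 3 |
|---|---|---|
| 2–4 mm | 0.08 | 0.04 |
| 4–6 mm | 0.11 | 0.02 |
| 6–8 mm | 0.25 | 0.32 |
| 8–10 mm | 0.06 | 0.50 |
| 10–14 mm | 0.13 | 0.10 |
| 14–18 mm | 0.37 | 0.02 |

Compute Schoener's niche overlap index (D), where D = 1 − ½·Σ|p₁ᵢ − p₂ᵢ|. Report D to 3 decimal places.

0.490

Σ|p₁ᵢ − p₂ᵢ| = 0.04 + 0.09 + 0.07 + 0.44 + 0.03 + 0.35 = 1.02
D = 1 − ½ × 1.02 = 1 − 0.510 = 0.49000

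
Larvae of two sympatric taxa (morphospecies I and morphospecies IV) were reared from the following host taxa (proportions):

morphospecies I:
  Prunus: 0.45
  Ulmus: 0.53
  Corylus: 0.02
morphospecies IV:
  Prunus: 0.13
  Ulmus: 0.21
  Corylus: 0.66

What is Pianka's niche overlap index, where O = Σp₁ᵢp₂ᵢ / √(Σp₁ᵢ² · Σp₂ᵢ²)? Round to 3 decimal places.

Σ p₁ᵢp₂ᵢ = 0.0585 + 0.1113 + 0.0132 = 0.1830
Σp_1ᵢ² = 0.45² + 0.53² + 0.02² = 0.2025 + 0.2809 + 0.0004 = 0.4838
Σp_2ᵢ² = 0.13² + 0.21² + 0.66² = 0.0169 + 0.0441 + 0.4356 = 0.4966
O = 0.1830 / √(0.4838 × 0.4966) = 0.1830 / 0.490158 = 0.37335

0.373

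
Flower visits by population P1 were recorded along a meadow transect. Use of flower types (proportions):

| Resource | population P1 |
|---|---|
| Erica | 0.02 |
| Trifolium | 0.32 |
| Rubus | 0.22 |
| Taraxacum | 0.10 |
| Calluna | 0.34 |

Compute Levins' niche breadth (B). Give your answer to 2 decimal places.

3.61

Σpᵢ² = 0.02² + 0.32² + 0.22² + 0.10² + 0.34² = 0.0004 + 0.1024 + 0.0484 + 0.0100 + 0.1156 = 0.2768
B = 1 / 0.2768 = 3.6127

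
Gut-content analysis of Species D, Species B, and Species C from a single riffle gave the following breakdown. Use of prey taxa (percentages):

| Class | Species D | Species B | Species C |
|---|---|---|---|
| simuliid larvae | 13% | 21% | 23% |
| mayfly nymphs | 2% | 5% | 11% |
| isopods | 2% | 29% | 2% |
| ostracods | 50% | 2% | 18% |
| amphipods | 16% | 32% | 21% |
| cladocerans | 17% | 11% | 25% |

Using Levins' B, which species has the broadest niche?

Convert percentages to proportions (divide by 100).
Σp_Dᵢ² = 0.13² + 0.02² + 0.02² + 0.50² + 0.16² + 0.17² = 0.0169 + 0.0004 + 0.0004 + 0.2500 + 0.0256 + 0.0289 = 0.3222
B_D = 1 / 0.3222 = 3.1037
Σp_Bᵢ² = 0.21² + 0.05² + 0.29² + 0.02² + 0.32² + 0.11² = 0.0441 + 0.0025 + 0.0841 + 0.0004 + 0.1024 + 0.0121 = 0.2456
B_B = 1 / 0.2456 = 4.0717
Σp_Cᵢ² = 0.23² + 0.11² + 0.02² + 0.18² + 0.21² + 0.25² = 0.0529 + 0.0121 + 0.0004 + 0.0324 + 0.0441 + 0.0625 = 0.2044
B_C = 1 / 0.2044 = 4.8924
Highest B → broadest niche (most generalist): Species C (B = 4.89).

Species C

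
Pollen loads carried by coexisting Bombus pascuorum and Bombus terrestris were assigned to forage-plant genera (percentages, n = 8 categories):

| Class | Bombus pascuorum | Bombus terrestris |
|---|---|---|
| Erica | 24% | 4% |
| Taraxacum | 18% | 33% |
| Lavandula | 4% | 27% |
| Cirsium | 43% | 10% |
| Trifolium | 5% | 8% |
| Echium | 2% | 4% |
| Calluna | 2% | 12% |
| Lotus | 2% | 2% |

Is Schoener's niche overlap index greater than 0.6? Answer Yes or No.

No

Convert percentages to proportions (divide by 100).
Σ|p₁ᵢ − p₂ᵢ| = 0.20 + 0.15 + 0.23 + 0.33 + 0.03 + 0.02 + 0.10 + 0.00 = 1.06
D = 1 − ½ × 1.06 = 1 − 0.530 = 0.4700
D = 0.4700 < 0.6 → No.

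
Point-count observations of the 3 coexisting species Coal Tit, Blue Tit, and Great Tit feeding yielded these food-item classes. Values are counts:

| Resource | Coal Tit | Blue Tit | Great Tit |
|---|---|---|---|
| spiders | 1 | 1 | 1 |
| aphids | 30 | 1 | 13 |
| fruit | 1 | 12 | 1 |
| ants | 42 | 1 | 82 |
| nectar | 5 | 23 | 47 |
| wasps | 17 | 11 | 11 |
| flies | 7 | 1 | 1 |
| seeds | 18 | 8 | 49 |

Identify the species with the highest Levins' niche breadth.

Proportions for Coal Tit (n=121): 1/121=0.0083, 30/121=0.2479, 1/121=0.0083, 42/121=0.3471, 5/121=0.0413, 17/121=0.1405, 7/121=0.0579, 18/121=0.1488
Proportions for Blue Tit (n=58): 1/58=0.0172, 1/58=0.0172, 12/58=0.2069, 1/58=0.0172, 23/58=0.3966, 11/58=0.1897, 1/58=0.0172, 8/58=0.1379
Proportions for Great Tit (n=205): 1/205=0.0049, 13/205=0.0634, 1/205=0.0049, 82/205=0.4000, 47/205=0.2293, 11/205=0.0537, 1/205=0.0049, 49/205=0.2390
Σp_Coalᵢ² = 0.0083² + 0.2479² + 0.0083² + 0.3471² + 0.0413² + 0.1405² + 0.0579² + 0.1488² = 0.000069 + 0.061454 + 0.000069 + 0.120478 + 0.001706 + 0.019740 + 0.003352 + 0.022141 = 0.229009
B_Coal = 1 / 0.229009 = 4.3666
Σp_Blueᵢ² = 0.0172² + 0.0172² + 0.2069² + 0.0172² + 0.3966² + 0.1897² + 0.0172² + 0.1379² = 0.000296 + 0.000296 + 0.042808 + 0.000296 + 0.157292 + 0.035986 + 0.000296 + 0.019016 = 0.256286
B_Blue = 1 / 0.256286 = 3.9019
Σp_Greaᵢ² = 0.0049² + 0.0634² + 0.0049² + 0.4000² + 0.2293² + 0.0537² + 0.0049² + 0.2390² = 0.000024 + 0.004020 + 0.000024 + 0.160000 + 0.052578 + 0.002884 + 0.000024 + 0.057121 = 0.276675
B_Grea = 1 / 0.276675 = 3.6143
Highest B → broadest niche (most generalist): Coal Tit (B = 4.37).

Coal Tit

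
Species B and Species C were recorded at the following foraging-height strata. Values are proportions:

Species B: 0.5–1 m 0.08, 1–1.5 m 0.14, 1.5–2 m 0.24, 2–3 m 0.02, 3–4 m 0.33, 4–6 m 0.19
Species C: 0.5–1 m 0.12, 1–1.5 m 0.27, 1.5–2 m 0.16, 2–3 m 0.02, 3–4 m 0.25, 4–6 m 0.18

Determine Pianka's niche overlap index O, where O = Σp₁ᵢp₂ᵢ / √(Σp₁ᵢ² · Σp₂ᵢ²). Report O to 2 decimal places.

Σ p₁ᵢp₂ᵢ = 0.0096 + 0.0378 + 0.0384 + 0.0004 + 0.0825 + 0.0342 = 0.2029
Σp_1ᵢ² = 0.08² + 0.14² + 0.24² + 0.02² + 0.33² + 0.19² = 0.0064 + 0.0196 + 0.0576 + 0.0004 + 0.1089 + 0.0361 = 0.2290
Σp_2ᵢ² = 0.12² + 0.27² + 0.16² + 0.02² + 0.25² + 0.18² = 0.0144 + 0.0729 + 0.0256 + 0.0004 + 0.0625 + 0.0324 = 0.2082
O = 0.2029 / √(0.2290 × 0.2082) = 0.2029 / 0.21835 = 0.9292

0.93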